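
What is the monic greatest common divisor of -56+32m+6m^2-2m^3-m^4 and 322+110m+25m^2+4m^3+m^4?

By polynomial division,
  -m^4-2m^3+6m^2+32m-56 = (-1)(m^4+4m^3+25m^2+110m+322) + (2m^3+31m^2+142m+266)
  m^4+4m^3+25m^2+110m+322 = ((1/2)m-23/4)(2m^3+31m^2+142m+266) + ((529/4)m^2+(1587/2)m+3703/2)
  2m^3+31m^2+142m+266 = ((8/529)m+76/529)((529/4)m^2+(1587/2)m+3703/2) + (0)
Last nonzero remainder: (529/4)m^2+(1587/2)m+3703/2. Dividing through by 529/4 gives the monic gcd m^2+6m+14.

14+6m+m^2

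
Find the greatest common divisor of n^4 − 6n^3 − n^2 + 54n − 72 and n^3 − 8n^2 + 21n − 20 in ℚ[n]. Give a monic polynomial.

n − 4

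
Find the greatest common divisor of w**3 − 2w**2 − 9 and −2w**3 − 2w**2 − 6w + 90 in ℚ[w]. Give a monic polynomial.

By polynomial division,
  w**3 − 2w**2 − 9 = (−1/2)(−2w**3 − 2w**2 − 6w + 90) + (−3w**2 − 3w + 36)
  −2w**3 − 2w**2 − 6w + 90 = ((2/3)w)(−3w**2 − 3w + 36) + (−30w + 90)
  −3w**2 − 3w + 36 = ((1/10)w + 2/5)(−30w + 90) + (0)
Last nonzero remainder: −30w + 90. Dividing through by −30 gives the monic gcd w − 3.

w − 3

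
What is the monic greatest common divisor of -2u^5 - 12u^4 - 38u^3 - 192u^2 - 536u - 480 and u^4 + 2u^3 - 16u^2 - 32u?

u^2 + 6u + 8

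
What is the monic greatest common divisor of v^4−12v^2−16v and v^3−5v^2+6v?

v

By polynomial division,
  v^4−12v^2−16v = (v+5)(v^3−5v^2+6v) + (7v^2−46v)
  v^3−5v^2+6v = ((1/7)v+11/49)(7v^2−46v) + ((800/49)v)
  7v^2−46v = ((343/800)v−1127/400)((800/49)v) + (0)
Last nonzero remainder: (800/49)v. Dividing through by 800/49 gives the monic gcd v.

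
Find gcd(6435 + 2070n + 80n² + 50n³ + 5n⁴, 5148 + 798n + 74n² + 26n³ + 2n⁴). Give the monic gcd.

429 - 5n + 7n² + n³

Euclidean algorithm in ℚ[n]:
  5n⁴ + 50n³ + 80n² + 2070n + 6435 = (5/2)(2n⁴ + 26n³ + 74n² + 798n + 5148) + (-15n³ - 105n² + 75n - 6435)
  2n⁴ + 26n³ + 74n² + 798n + 5148 = (-(2/15)n - 4/5)(-15n³ - 105n² + 75n - 6435) + (0)
Last nonzero remainder: -15n³ - 105n² + 75n - 6435. Dividing through by -15 gives the monic gcd n³ + 7n² - 5n + 429.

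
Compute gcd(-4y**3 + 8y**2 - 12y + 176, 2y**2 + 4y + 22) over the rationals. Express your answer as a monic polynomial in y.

y**2 + 2y + 11

Repeated division with remainder:
  -4y**3 + 8y**2 - 12y + 176 = (-2y + 8)(2y**2 + 4y + 22) + (0)
Last nonzero remainder: 2y**2 + 4y + 22. Dividing through by 2 gives the monic gcd y**2 + 2y + 11.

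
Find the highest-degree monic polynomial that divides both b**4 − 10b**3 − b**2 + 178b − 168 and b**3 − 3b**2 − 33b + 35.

Apply the Euclidean algorithm:
  b**4 − 10b**3 − b**2 + 178b − 168 = (b − 7)(b**3 − 3b**2 − 33b + 35) + (11b**2 − 88b + 77)
  b**3 − 3b**2 − 33b + 35 = ((1/11)b + 5/11)(11b**2 − 88b + 77) + (0)
Last nonzero remainder: 11b**2 − 88b + 77. Dividing through by 11 gives the monic gcd b**2 − 8b + 7.

b**2 − 8b + 7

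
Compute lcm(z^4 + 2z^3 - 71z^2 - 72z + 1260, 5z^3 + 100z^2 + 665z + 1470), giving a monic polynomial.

Apply the Euclidean algorithm:
  z^4 + 2z^3 - 71z^2 - 72z + 1260 = ((1/5)z - 18/5)(5z^3 + 100z^2 + 665z + 1470) + (156z^2 + 2028z + 6552)
  5z^3 + 100z^2 + 665z + 1470 = ((5/156)z + 35/156)(156z^2 + 2028z + 6552) + (0)
Last nonzero remainder: 156z^2 + 2028z + 6552. Dividing through by 156 gives the monic gcd z^2 + 13z + 42.
Then lcm(f, g) = f·g / gcd(f, g); expanding and making the result monic gives the answer.

z^5 + 9z^4 - 57z^3 - 569z^2 + 756z + 8820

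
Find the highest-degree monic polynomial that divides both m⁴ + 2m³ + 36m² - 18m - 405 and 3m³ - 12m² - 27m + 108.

m² - 9

Repeated division with remainder:
  m⁴ + 2m³ + 36m² - 18m - 405 = ((1/3)m + 2)(3m³ - 12m² - 27m + 108) + (69m² - 621)
  3m³ - 12m² - 27m + 108 = ((1/23)m - 4/23)(69m² - 621) + (0)
Last nonzero remainder: 69m² - 621. Dividing through by 69 gives the monic gcd m² - 9.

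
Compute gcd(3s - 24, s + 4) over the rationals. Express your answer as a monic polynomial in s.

1

By polynomial division,
  3s - 24 = (3)(s + 4) + (-36)
  s + 4 = (-(1/36)s - 1/9)(-36) + (0)
The last nonzero remainder is the constant -36, so the polynomials are coprime and gcd = 1.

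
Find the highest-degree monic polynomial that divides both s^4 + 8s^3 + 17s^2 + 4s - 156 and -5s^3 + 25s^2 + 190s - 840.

s + 6

Apply the Euclidean algorithm:
  s^4 + 8s^3 + 17s^2 + 4s - 156 = (-(1/5)s - 13/5)(-5s^3 + 25s^2 + 190s - 840) + (120s^2 + 330s - 2340)
  -5s^3 + 25s^2 + 190s - 840 = (-(1/24)s + 31/96)(120s^2 + 330s - 2340) + (-(225/16)s - 675/8)
  120s^2 + 330s - 2340 = (-(128/15)s + 416/15)(-(225/16)s - 675/8) + (0)
Last nonzero remainder: -(225/16)s - 675/8. Dividing through by -225/16 gives the monic gcd s + 6.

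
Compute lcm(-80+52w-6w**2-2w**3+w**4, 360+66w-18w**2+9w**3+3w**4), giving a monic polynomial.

-240+76w+34w**2-12w**3+w**4+w**5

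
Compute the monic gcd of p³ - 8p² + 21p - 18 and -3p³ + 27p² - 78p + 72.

By polynomial division,
  p³ - 8p² + 21p - 18 = (-1/3)(-3p³ + 27p² - 78p + 72) + (p² - 5p + 6)
  -3p³ + 27p² - 78p + 72 = (-3p + 12)(p² - 5p + 6) + (0)
The last nonzero remainder p² - 5p + 6 is already monic.

p² - 5p + 6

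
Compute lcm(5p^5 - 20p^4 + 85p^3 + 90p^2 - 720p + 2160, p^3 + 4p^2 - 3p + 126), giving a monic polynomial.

Repeated division with remainder:
  5p^5 - 20p^4 + 85p^3 + 90p^2 - 720p + 2160 = (5p^2 - 40p + 260)(p^3 + 4p^2 - 3p + 126) + (-1700p^2 + 5100p - 30600)
  p^3 + 4p^2 - 3p + 126 = (-(1/1700)p - 7/1700)(-1700p^2 + 5100p - 30600) + (0)
Last nonzero remainder: -1700p^2 + 5100p - 30600. Dividing through by -1700 gives the monic gcd p^2 - 3p + 18.
Then lcm(f, g) = f·g / gcd(f, g); expanding and making the result monic gives the answer.

p^6 + 3p^5 - 11p^4 + 137p^3 - 18p^2 - 576p + 3024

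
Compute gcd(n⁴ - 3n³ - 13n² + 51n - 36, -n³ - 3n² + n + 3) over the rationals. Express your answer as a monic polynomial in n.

n - 1

Repeated division with remainder:
  n⁴ - 3n³ - 13n² + 51n - 36 = (-n + 6)(-n³ - 3n² + n + 3) + (6n² + 48n - 54)
  -n³ - 3n² + n + 3 = (-(1/6)n + 5/6)(6n² + 48n - 54) + (-48n + 48)
  6n² + 48n - 54 = (-(1/8)n - 9/8)(-48n + 48) + (0)
Last nonzero remainder: -48n + 48. Dividing through by -48 gives the monic gcd n - 1.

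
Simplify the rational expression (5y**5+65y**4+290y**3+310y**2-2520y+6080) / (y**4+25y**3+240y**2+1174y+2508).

(5y**3+25y**2-100y+160)/(y**2+17y+66)

Euclidean algorithm in ℚ[y]:
  5y**5+65y**4+290y**3+310y**2-2520y+6080 = (5y-60)(y**4+25y**3+240y**2+1174y+2508) + (590y**3+8840y**2+55380y+156560)
  y**4+25y**3+240y**2+1174y+2508 = ((1/590)y+591/34810)(590y**3+8840y**2+55380y+156560) + (-(13746/3481)y**2-(109968/3481)y-522348/3481)
  590y**3+8840y**2+55380y+156560 = (-(1026895/6873)y-7170860/6873)(-(13746/3481)y**2-(109968/3481)y-522348/3481) + (0)
Last nonzero remainder: -(13746/3481)y**2-(109968/3481)y-522348/3481. Dividing through by -13746/3481 gives the monic gcd y**2+8y+38.
Cancel y**2+8y+38 from numerator and denominator to get the reduced form.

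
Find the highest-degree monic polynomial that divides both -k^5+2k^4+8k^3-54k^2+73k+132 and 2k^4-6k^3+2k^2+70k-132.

Apply the Euclidean algorithm:
  -k^5+2k^4+8k^3-54k^2+73k+132 = (-(1/2)k-1/2)(2k^4-6k^3+2k^2+70k-132) + (6k^3-18k^2+42k+66)
  2k^4-6k^3+2k^2+70k-132 = ((1/3)k)(6k^3-18k^2+42k+66) + (-12k^2+48k-132)
  6k^3-18k^2+42k+66 = (-(1/2)k-1/2)(-12k^2+48k-132) + (0)
Last nonzero remainder: -12k^2+48k-132. Dividing through by -12 gives the monic gcd k^2-4k+11.

k^2-4k+11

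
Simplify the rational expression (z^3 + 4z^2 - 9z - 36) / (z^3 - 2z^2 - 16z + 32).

Repeated division with remainder:
  z^3 + 4z^2 - 9z - 36 = (z^3 - 2z^2 - 16z + 32) + (6z^2 + 7z - 68)
  z^3 - 2z^2 - 16z + 32 = ((1/6)z - 19/36)(6z^2 + 7z - 68) + (-(35/36)z - 35/9)
  6z^2 + 7z - 68 = (-(216/35)z + 612/35)(-(35/36)z - 35/9) + (0)
Last nonzero remainder: -(35/36)z - 35/9. Dividing through by -35/36 gives the monic gcd z + 4.
Cancel z + 4 from numerator and denominator to get the reduced form.

(z^2 - 9)/(z^2 - 6z + 8)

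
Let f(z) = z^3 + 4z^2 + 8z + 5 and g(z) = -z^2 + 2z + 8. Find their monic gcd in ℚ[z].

Repeated division with remainder:
  z^3 + 4z^2 + 8z + 5 = (-z - 6)(-z^2 + 2z + 8) + (28z + 53)
  -z^2 + 2z + 8 = (-(1/28)z + 109/784)(28z + 53) + (495/784)
  28z + 53 = ((21952/495)z + 41552/495)(495/784) + (0)
The last nonzero remainder is the constant 495/784, so the polynomials are coprime and gcd = 1.

1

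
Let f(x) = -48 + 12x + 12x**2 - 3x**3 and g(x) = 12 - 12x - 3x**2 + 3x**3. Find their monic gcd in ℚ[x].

Apply the Euclidean algorithm:
  -3x**3 + 12x**2 + 12x - 48 = (-1)(3x**3 - 3x**2 - 12x + 12) + (9x**2 - 36)
  3x**3 - 3x**2 - 12x + 12 = ((1/3)x - 1/3)(9x**2 - 36) + (0)
Last nonzero remainder: 9x**2 - 36. Dividing through by 9 gives the monic gcd x**2 - 4.

-4 + x**2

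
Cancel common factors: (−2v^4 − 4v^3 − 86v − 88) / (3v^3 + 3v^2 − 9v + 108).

Repeated division with remainder:
  −2v^4 − 4v^3 − 86v − 88 = (−(2/3)v − 2/3)(3v^3 + 3v^2 − 9v + 108) + (−4v^2 − 20v − 16)
  3v^3 + 3v^2 − 9v + 108 = (−(3/4)v + 3)(−4v^2 − 20v − 16) + (39v + 156)
  −4v^2 − 20v − 16 = (−(4/39)v − 4/39)(39v + 156) + (0)
Last nonzero remainder: 39v + 156. Dividing through by 39 gives the monic gcd v + 4.
Cancel v + 4 from numerator and denominator to get the reduced form.

(−2v^3 + 4v^2 − 16v − 22)/(3v^2 − 9v + 27)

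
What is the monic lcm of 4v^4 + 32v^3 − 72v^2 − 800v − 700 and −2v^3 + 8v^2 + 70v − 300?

By polynomial division,
  4v^4 + 32v^3 − 72v^2 − 800v − 700 = (−2v − 24)(−2v^3 + 8v^2 + 70v − 300) + (260v^2 + 280v − 7900)
  −2v^3 + 8v^2 + 70v − 300 = (−(1/130)v + 33/845)(260v^2 + 280v − 7900) + (−(288/169)v + 1440/169)
  260v^2 + 280v − 7900 = (−(10985/72)v − 66755/72)(−(288/169)v + 1440/169) + (0)
Last nonzero remainder: −(288/169)v + 1440/169. Dividing through by −288/169 gives the monic gcd v − 5.
Then lcm(f, g) = f·g / gcd(f, g); expanding and making the result monic gives the answer.

v^6 + 9v^5 − 40v^4 − 458v^3 + 165v^2 + 5825v + 5250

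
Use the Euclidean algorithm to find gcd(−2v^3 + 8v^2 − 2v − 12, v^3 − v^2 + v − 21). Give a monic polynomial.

Euclidean algorithm in ℚ[v]:
  −2v^3 + 8v^2 − 2v − 12 = (−2)(v^3 − v^2 + v − 21) + (6v^2 − 54)
  v^3 − v^2 + v − 21 = ((1/6)v − 1/6)(6v^2 − 54) + (10v − 30)
  6v^2 − 54 = ((3/5)v + 9/5)(10v − 30) + (0)
Last nonzero remainder: 10v − 30. Dividing through by 10 gives the monic gcd v − 3.

v − 3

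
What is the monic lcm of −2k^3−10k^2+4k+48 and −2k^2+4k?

Euclidean algorithm in ℚ[k]:
  −2k^3−10k^2+4k+48 = (k+7)(−2k^2+4k) + (−24k+48)
  −2k^2+4k = ((1/12)k)(−24k+48) + (0)
Last nonzero remainder: −24k+48. Dividing through by −24 gives the monic gcd k−2.
Then lcm(f, g) = f·g / gcd(f, g); expanding and making the result monic gives the answer.

k^4+5k^3−2k^2−24k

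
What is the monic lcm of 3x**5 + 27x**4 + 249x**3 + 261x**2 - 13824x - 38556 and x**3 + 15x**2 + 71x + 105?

Euclidean algorithm in ℚ[x]:
  3x**5 + 27x**4 + 249x**3 + 261x**2 - 13824x - 38556 = (3x**2 - 18x + 306)(x**3 + 15x**2 + 71x + 105) + (-3366x**2 - 33660x - 70686)
  x**3 + 15x**2 + 71x + 105 = (-(1/3366)x - 5/3366)(-3366x**2 - 33660x - 70686) + (0)
Last nonzero remainder: -3366x**2 - 33660x - 70686. Dividing through by -3366 gives the monic gcd x**2 + 10x + 21.
Then lcm(f, g) = f·g / gcd(f, g); expanding and making the result monic gives the answer.

x**6 + 14x**5 + 128x**4 + 502x**3 - 4173x**2 - 35892x - 64260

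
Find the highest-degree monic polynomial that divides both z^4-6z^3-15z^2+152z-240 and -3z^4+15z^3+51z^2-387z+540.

z^3-2z^2-23z+60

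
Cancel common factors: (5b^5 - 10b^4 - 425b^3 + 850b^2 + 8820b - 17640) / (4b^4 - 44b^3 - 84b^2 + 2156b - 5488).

(5b^3 - 10b^2 - 180b + 360)/(4b^2 - 44b + 112)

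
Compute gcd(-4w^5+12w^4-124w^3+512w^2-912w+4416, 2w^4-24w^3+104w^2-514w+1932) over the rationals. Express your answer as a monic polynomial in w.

Repeated division with remainder:
  -4w^5+12w^4-124w^3+512w^2-912w+4416 = (-2w-18)(2w^4-24w^3+104w^2-514w+1932) + (-348w^3+1356w^2-6300w+39192)
  2w^4-24w^3+104w^2-514w+1932 = (-(1/174)w+235/5046)(-348w^3+1356w^2-6300w+39192) + ((3904/841)w^2+(3904/841)w+89792/841)
  -348w^3+1356w^2-6300w+39192 = (-(73167/976)w+179133/488)((3904/841)w^2+(3904/841)w+89792/841) + (0)
Last nonzero remainder: (3904/841)w^2+(3904/841)w+89792/841. Dividing through by 3904/841 gives the monic gcd w^2+w+23.

w^2+w+23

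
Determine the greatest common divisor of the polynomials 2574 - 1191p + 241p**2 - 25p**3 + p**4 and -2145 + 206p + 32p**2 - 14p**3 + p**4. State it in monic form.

Apply the Euclidean algorithm:
  p**4 - 25p**3 + 241p**2 - 1191p + 2574 = (p**4 - 14p**3 + 32p**2 + 206p - 2145) + (-11p**3 + 209p**2 - 1397p + 4719)
  p**4 - 14p**3 + 32p**2 + 206p - 2145 = (-(1/11)p - 5/11)(-11p**3 + 209p**2 - 1397p + 4719) + (0)
Last nonzero remainder: -11p**3 + 209p**2 - 1397p + 4719. Dividing through by -11 gives the monic gcd p**3 - 19p**2 + 127p - 429.

-429 + 127p - 19p**2 + p**3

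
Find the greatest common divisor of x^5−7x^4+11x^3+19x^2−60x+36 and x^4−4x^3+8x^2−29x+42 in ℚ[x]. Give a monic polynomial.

x^2−5x+6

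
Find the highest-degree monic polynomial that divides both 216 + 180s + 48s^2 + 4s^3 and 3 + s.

3 + s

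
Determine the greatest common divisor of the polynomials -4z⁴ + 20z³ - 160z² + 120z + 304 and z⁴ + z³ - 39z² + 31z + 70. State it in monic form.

Euclidean algorithm in ℚ[z]:
  -4z⁴ + 20z³ - 160z² + 120z + 304 = (-4)(z⁴ + z³ - 39z² + 31z + 70) + (24z³ - 316z² + 244z + 584)
  z⁴ + z³ - 39z² + 31z + 70 = ((1/24)z + 85/144)(24z³ - 316z² + 244z + 584) + ((4945/36)z² - (4945/36)z - 4945/18)
  24z³ - 316z² + 244z + 584 = ((864/4945)z - 10512/4945)((4945/36)z² - (4945/36)z - 4945/18) + (0)
Last nonzero remainder: (4945/36)z² - (4945/36)z - 4945/18. Dividing through by 4945/36 gives the monic gcd z² - z - 2.

z² - z - 2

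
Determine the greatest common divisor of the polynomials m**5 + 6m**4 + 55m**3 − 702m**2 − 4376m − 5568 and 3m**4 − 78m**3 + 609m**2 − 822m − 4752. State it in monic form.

Repeated division with remainder:
  m**5 + 6m**4 + 55m**3 − 702m**2 − 4376m − 5568 = ((1/3)m + 32/3)(3m**4 − 78m**3 + 609m**2 − 822m − 4752) + (684m**3 − 6924m**2 + 5976m + 45120)
  3m**4 − 78m**3 + 609m**2 − 822m − 4752 = ((1/228)m − 905/12996)(684m**3 − 6924m**2 + 5976m + 45120) + ((108976/1083)m**2 − (217952/361)m − 1743616/1083)
  684m**3 − 6924m**2 + 5976m + 45120 = ((185193/27244)m − 763515/27244)((108976/1083)m**2 − (217952/361)m − 1743616/1083) + (0)
Last nonzero remainder: (108976/1083)m**2 − (217952/361)m − 1743616/1083. Dividing through by 108976/1083 gives the monic gcd m**2 − 6m − 16.

m**2 − 6m − 16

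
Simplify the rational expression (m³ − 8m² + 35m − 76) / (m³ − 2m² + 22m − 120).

(m² − 4m + 19)/(m² + 2m + 30)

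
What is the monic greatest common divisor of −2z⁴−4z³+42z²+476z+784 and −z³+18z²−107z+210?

z−7

Repeated division with remainder:
  −2z⁴−4z³+42z²+476z+784 = (2z+40)(−z³+18z²−107z+210) + (−464z²+4336z−7616)
  −z³+18z²−107z+210 = ((1/464)z−251/13456)(−464z²+4336z−7616) + (−(8162/841)z+57134/841)
  −464z²+4336z−7616 = ((195112/4081)z−457504/4081)(−(8162/841)z+57134/841) + (0)
Last nonzero remainder: −(8162/841)z+57134/841. Dividing through by −8162/841 gives the monic gcd z−7.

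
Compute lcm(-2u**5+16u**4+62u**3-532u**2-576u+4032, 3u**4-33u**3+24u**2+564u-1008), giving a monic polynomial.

Euclidean algorithm in ℚ[u]:
  -2u**5+16u**4+62u**3-532u**2-576u+4032 = (-(2/3)u-2)(3u**4-33u**3+24u**2+564u-1008) + (12u**3-108u**2-120u+2016)
  3u**4-33u**3+24u**2+564u-1008 = ((1/4)u-1/2)(12u**3-108u**2-120u+2016) + (0)
Last nonzero remainder: 12u**3-108u**2-120u+2016. Dividing through by 12 gives the monic gcd u**3-9u**2-10u+168.
Then lcm(f, g) = f·g / gcd(f, g); expanding and making the result monic gives the answer.

u**6-10u**5-15u**4+328u**3-244u**2-2592u+4032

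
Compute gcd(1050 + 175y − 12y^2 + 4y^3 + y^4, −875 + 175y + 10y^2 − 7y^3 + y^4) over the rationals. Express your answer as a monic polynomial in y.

175 − 2y^2 + y^3

Repeated division with remainder:
  y^4 + 4y^3 − 12y^2 + 175y + 1050 = (y^4 − 7y^3 + 10y^2 + 175y − 875) + (11y^3 − 22y^2 + 1925)
  y^4 − 7y^3 + 10y^2 + 175y − 875 = ((1/11)y − 5/11)(11y^3 − 22y^2 + 1925) + (0)
Last nonzero remainder: 11y^3 − 22y^2 + 1925. Dividing through by 11 gives the monic gcd y^3 − 2y^2 + 175.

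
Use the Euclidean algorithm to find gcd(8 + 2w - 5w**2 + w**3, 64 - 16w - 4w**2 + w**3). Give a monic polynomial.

-4 + w

By polynomial division,
  w**3 - 5w**2 + 2w + 8 = (w**3 - 4w**2 - 16w + 64) + (-w**2 + 18w - 56)
  w**3 - 4w**2 - 16w + 64 = (-w - 14)(-w**2 + 18w - 56) + (180w - 720)
  -w**2 + 18w - 56 = (-(1/180)w + 7/90)(180w - 720) + (0)
Last nonzero remainder: 180w - 720. Dividing through by 180 gives the monic gcd w - 4.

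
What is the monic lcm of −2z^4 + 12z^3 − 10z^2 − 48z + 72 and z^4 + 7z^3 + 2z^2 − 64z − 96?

z^6 + 2z^5 − 27z^4 − 32z^3 + 236z^2 + 96z − 576

Euclidean algorithm in ℚ[z]:
  −2z^4 + 12z^3 − 10z^2 − 48z + 72 = (−2)(z^4 + 7z^3 + 2z^2 − 64z − 96) + (26z^3 − 6z^2 − 176z − 120)
  z^4 + 7z^3 + 2z^2 − 64z − 96 = ((1/26)z + 47/169)(26z^3 − 6z^2 − 176z − 120) + ((1764/169)z^2 − (1764/169)z − 10584/169)
  26z^3 − 6z^2 − 176z − 120 = ((2197/882)z + 845/441)((1764/169)z^2 − (1764/169)z − 10584/169) + (0)
Last nonzero remainder: (1764/169)z^2 − (1764/169)z − 10584/169. Dividing through by 1764/169 gives the monic gcd z^2 − z − 6.
Then lcm(f, g) = f·g / gcd(f, g); expanding and making the result monic gives the answer.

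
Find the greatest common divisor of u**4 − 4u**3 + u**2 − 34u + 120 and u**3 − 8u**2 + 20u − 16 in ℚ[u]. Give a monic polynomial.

Euclidean algorithm in ℚ[u]:
  u**4 − 4u**3 + u**2 − 34u + 120 = (u + 4)(u**3 − 8u**2 + 20u − 16) + (13u**2 − 98u + 184)
  u**3 − 8u**2 + 20u − 16 = ((1/13)u − 6/169)(13u**2 − 98u + 184) + ((400/169)u − 1600/169)
  13u**2 − 98u + 184 = ((2197/400)u − 3887/200)((400/169)u − 1600/169) + (0)
Last nonzero remainder: (400/169)u − 1600/169. Dividing through by 400/169 gives the monic gcd u − 4.

u − 4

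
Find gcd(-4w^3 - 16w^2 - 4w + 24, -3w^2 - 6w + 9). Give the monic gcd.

Apply the Euclidean algorithm:
  -4w^3 - 16w^2 - 4w + 24 = ((4/3)w + 8/3)(-3w^2 - 6w + 9) + (0)
Last nonzero remainder: -3w^2 - 6w + 9. Dividing through by -3 gives the monic gcd w^2 + 2w - 3.

w^2 + 2w - 3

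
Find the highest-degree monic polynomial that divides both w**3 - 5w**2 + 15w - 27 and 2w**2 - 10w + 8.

Euclidean algorithm in ℚ[w]:
  w**3 - 5w**2 + 15w - 27 = ((1/2)w)(2w**2 - 10w + 8) + (11w - 27)
  2w**2 - 10w + 8 = ((2/11)w - 56/121)(11w - 27) + (-544/121)
  11w - 27 = (-(1331/544)w + 3267/544)(-544/121) + (0)
The last nonzero remainder is the constant -544/121, so the polynomials are coprime and gcd = 1.

1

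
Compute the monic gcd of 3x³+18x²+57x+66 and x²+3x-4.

Euclidean algorithm in ℚ[x]:
  3x³+18x²+57x+66 = (3x+9)(x²+3x-4) + (42x+102)
  x²+3x-4 = ((1/42)x+2/147)(42x+102) + (-264/49)
  42x+102 = (-(343/44)x-833/44)(-264/49) + (0)
The last nonzero remainder is the constant -264/49, so the polynomials are coprime and gcd = 1.

1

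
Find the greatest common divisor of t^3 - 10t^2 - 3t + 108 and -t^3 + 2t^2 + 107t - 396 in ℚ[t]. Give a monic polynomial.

By polynomial division,
  t^3 - 10t^2 - 3t + 108 = (-1)(-t^3 + 2t^2 + 107t - 396) + (-8t^2 + 104t - 288)
  -t^3 + 2t^2 + 107t - 396 = ((1/8)t + 11/8)(-8t^2 + 104t - 288) + (0)
Last nonzero remainder: -8t^2 + 104t - 288. Dividing through by -8 gives the monic gcd t^2 - 13t + 36.

t^2 - 13t + 36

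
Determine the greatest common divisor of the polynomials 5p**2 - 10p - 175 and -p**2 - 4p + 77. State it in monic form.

p - 7

Repeated division with remainder:
  5p**2 - 10p - 175 = (-5)(-p**2 - 4p + 77) + (-30p + 210)
  -p**2 - 4p + 77 = ((1/30)p + 11/30)(-30p + 210) + (0)
Last nonzero remainder: -30p + 210. Dividing through by -30 gives the monic gcd p - 7.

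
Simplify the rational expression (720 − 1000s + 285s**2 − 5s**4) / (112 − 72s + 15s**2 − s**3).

(−45 + 40s + 5s**2)/(−7 + s)

Apply the Euclidean algorithm:
  −5s**4 + 285s**2 − 1000s + 720 = (5s + 75)(−s**3 + 15s**2 − 72s + 112) + (−480s**2 + 3840s − 7680)
  −s**3 + 15s**2 − 72s + 112 = ((1/480)s − 7/480)(−480s**2 + 3840s − 7680) + (0)
Last nonzero remainder: −480s**2 + 3840s − 7680. Dividing through by −480 gives the monic gcd s**2 − 8s + 16.
Cancel s**2 − 8s + 16 from numerator and denominator to get the reduced form.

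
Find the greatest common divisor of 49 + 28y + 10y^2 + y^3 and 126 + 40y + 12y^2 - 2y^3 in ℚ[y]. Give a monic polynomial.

7 + 3y + y^2

Euclidean algorithm in ℚ[y]:
  y^3 + 10y^2 + 28y + 49 = (-1/2)(-2y^3 + 12y^2 + 40y + 126) + (16y^2 + 48y + 112)
  -2y^3 + 12y^2 + 40y + 126 = (-(1/8)y + 9/8)(16y^2 + 48y + 112) + (0)
Last nonzero remainder: 16y^2 + 48y + 112. Dividing through by 16 gives the monic gcd y^2 + 3y + 7.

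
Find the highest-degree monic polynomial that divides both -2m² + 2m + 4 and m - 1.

Apply the Euclidean algorithm:
  -2m² + 2m + 4 = (-2m)(m - 1) + (4)
  m - 1 = ((1/4)m - 1/4)(4) + (0)
The last nonzero remainder is the constant 4, so the polynomials are coprime and gcd = 1.

1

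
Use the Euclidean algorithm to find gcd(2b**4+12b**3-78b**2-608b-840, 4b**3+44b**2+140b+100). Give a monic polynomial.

Repeated division with remainder:
  2b**4+12b**3-78b**2-608b-840 = ((1/2)b-5/2)(4b**3+44b**2+140b+100) + (-38b**2-308b-590)
  4b**3+44b**2+140b+100 = (-(2/19)b-110/361)(-38b**2-308b-590) + (-(5760/361)b-28800/361)
  -38b**2-308b-590 = ((6859/2880)b+21299/2880)(-(5760/361)b-28800/361) + (0)
Last nonzero remainder: -(5760/361)b-28800/361. Dividing through by -5760/361 gives the monic gcd b+5.

b+5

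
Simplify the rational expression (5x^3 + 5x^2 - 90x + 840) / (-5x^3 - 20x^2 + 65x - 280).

(-x^2 + 6x - 24)/(x^2 - 3x + 8)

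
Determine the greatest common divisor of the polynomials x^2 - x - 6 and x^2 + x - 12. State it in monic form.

x - 3

Euclidean algorithm in ℚ[x]:
  x^2 - x - 6 = (x^2 + x - 12) + (-2x + 6)
  x^2 + x - 12 = (-(1/2)x - 2)(-2x + 6) + (0)
Last nonzero remainder: -2x + 6. Dividing through by -2 gives the monic gcd x - 3.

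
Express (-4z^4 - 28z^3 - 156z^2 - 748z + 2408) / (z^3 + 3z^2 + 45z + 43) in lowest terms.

(-4z^2 - 20z + 56)/(z + 1)

Euclidean algorithm in ℚ[z]:
  -4z^4 - 28z^3 - 156z^2 - 748z + 2408 = (-4z - 16)(z^3 + 3z^2 + 45z + 43) + (72z^2 + 144z + 3096)
  z^3 + 3z^2 + 45z + 43 = ((1/72)z + 1/72)(72z^2 + 144z + 3096) + (0)
Last nonzero remainder: 72z^2 + 144z + 3096. Dividing through by 72 gives the monic gcd z^2 + 2z + 43.
Cancel z^2 + 2z + 43 from numerator and denominator to get the reduced form.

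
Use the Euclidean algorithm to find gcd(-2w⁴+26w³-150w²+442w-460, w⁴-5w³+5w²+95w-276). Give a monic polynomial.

By polynomial division,
  -2w⁴+26w³-150w²+442w-460 = (-2)(w⁴-5w³+5w²+95w-276) + (16w³-140w²+632w-1012)
  w⁴-5w³+5w²+95w-276 = ((1/16)w+15/64)(16w³-140w²+632w-1012) + (-(27/16)w²+(81/8)w-621/16)
  16w³-140w²+632w-1012 = (-(256/27)w+704/27)(-(27/16)w²+(81/8)w-621/16) + (0)
Last nonzero remainder: -(27/16)w²+(81/8)w-621/16. Dividing through by -27/16 gives the monic gcd w²-6w+23.

w²-6w+23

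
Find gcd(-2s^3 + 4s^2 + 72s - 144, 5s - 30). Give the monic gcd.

By polynomial division,
  -2s^3 + 4s^2 + 72s - 144 = (-(2/5)s^2 - (8/5)s + 24/5)(5s - 30) + (0)
Last nonzero remainder: 5s - 30. Dividing through by 5 gives the monic gcd s - 6.

s - 6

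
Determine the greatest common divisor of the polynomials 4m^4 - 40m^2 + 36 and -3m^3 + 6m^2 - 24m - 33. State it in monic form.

m + 1

Apply the Euclidean algorithm:
  4m^4 - 40m^2 + 36 = (-(4/3)m - 8/3)(-3m^3 + 6m^2 - 24m - 33) + (-56m^2 - 108m - 52)
  -3m^3 + 6m^2 - 24m - 33 = ((3/56)m - 165/784)(-56m^2 - 108m - 52) + (-(8613/196)m - 8613/196)
  -56m^2 - 108m - 52 = ((10976/8613)m + 10192/8613)(-(8613/196)m - 8613/196) + (0)
Last nonzero remainder: -(8613/196)m - 8613/196. Dividing through by -8613/196 gives the monic gcd m + 1.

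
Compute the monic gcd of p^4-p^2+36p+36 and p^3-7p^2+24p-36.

Apply the Euclidean algorithm:
  p^4-p^2+36p+36 = (p+7)(p^3-7p^2+24p-36) + (24p^2-96p+288)
  p^3-7p^2+24p-36 = ((1/24)p-1/8)(24p^2-96p+288) + (0)
Last nonzero remainder: 24p^2-96p+288. Dividing through by 24 gives the monic gcd p^2-4p+12.

p^2-4p+12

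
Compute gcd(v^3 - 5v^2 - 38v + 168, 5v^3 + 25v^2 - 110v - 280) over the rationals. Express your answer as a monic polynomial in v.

By polynomial division,
  v^3 - 5v^2 - 38v + 168 = (1/5)(5v^3 + 25v^2 - 110v - 280) + (-10v^2 - 16v + 224)
  5v^3 + 25v^2 - 110v - 280 = (-(1/2)v - 17/10)(-10v^2 - 16v + 224) + (-(126/5)v + 504/5)
  -10v^2 - 16v + 224 = ((25/63)v + 20/9)(-(126/5)v + 504/5) + (0)
Last nonzero remainder: -(126/5)v + 504/5. Dividing through by -126/5 gives the monic gcd v - 4.

v - 4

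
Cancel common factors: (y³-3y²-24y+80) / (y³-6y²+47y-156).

Apply the Euclidean algorithm:
  y³-3y²-24y+80 = (y³-6y²+47y-156) + (3y²-71y+236)
  y³-6y²+47y-156 = ((1/3)y+53/9)(3y²-71y+236) + ((3478/9)y-13912/9)
  3y²-71y+236 = ((27/3478)y-531/3478)((3478/9)y-13912/9) + (0)
Last nonzero remainder: (3478/9)y-13912/9. Dividing through by 3478/9 gives the monic gcd y-4.
Cancel y-4 from numerator and denominator to get the reduced form.

(y²+y-20)/(y²-2y+39)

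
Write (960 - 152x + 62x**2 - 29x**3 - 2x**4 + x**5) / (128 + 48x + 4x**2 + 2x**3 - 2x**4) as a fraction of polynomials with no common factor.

Repeated division with remainder:
  x**5 - 2x**4 - 29x**3 + 62x**2 - 152x + 960 = (-(1/2)x + 1/2)(-2x**4 + 2x**3 + 4x**2 + 48x + 128) + (-28x**3 + 84x**2 - 112x + 896)
  -2x**4 + 2x**3 + 4x**2 + 48x + 128 = ((1/14)x + 1/7)(-28x**3 + 84x**2 - 112x + 896) + (0)
Last nonzero remainder: -28x**3 + 84x**2 - 112x + 896. Dividing through by -28 gives the monic gcd x**3 - 3x**2 + 4x - 32.
Cancel x**3 - 3x**2 + 4x - 32 from numerator and denominator to get the reduced form.

(30 - x - x**2)/(4 + 2x)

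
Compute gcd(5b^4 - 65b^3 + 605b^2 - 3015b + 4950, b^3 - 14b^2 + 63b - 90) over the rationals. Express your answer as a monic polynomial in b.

Apply the Euclidean algorithm:
  5b^4 - 65b^3 + 605b^2 - 3015b + 4950 = (5b + 5)(b^3 - 14b^2 + 63b - 90) + (360b^2 - 2880b + 5400)
  b^3 - 14b^2 + 63b - 90 = ((1/360)b - 1/60)(360b^2 - 2880b + 5400) + (0)
Last nonzero remainder: 360b^2 - 2880b + 5400. Dividing through by 360 gives the monic gcd b^2 - 8b + 15.

b^2 - 8b + 15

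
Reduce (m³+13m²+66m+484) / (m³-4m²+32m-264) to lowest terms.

Apply the Euclidean algorithm:
  m³+13m²+66m+484 = (m³-4m²+32m-264) + (17m²+34m+748)
  m³-4m²+32m-264 = ((1/17)m-6/17)(17m²+34m+748) + (0)
Last nonzero remainder: 17m²+34m+748. Dividing through by 17 gives the monic gcd m²+2m+44.
Cancel m²+2m+44 from numerator and denominator to get the reduced form.

(m+11)/(m-6)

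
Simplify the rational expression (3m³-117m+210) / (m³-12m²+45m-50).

(3m+21)/(m-5)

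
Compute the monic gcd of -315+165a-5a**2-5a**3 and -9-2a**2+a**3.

By polynomial division,
  -5a**3-5a**2+165a-315 = (-5)(a**3-2a**2-9) + (-15a**2+165a-360)
  a**3-2a**2-9 = (-(1/15)a-3/5)(-15a**2+165a-360) + (75a-225)
  -15a**2+165a-360 = (-(1/5)a+8/5)(75a-225) + (0)
Last nonzero remainder: 75a-225. Dividing through by 75 gives the monic gcd a-3.

-3+a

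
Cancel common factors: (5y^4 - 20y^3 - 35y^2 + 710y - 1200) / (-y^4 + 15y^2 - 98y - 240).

(-5y + 10)/(y + 2)

Euclidean algorithm in ℚ[y]:
  5y^4 - 20y^3 - 35y^2 + 710y - 1200 = (-5)(-y^4 + 15y^2 - 98y - 240) + (-20y^3 + 40y^2 + 220y - 2400)
  -y^4 + 15y^2 - 98y - 240 = ((1/20)y + 1/10)(-20y^3 + 40y^2 + 220y - 2400) + (0)
Last nonzero remainder: -20y^3 + 40y^2 + 220y - 2400. Dividing through by -20 gives the monic gcd y^3 - 2y^2 - 11y + 120.
Cancel y^3 - 2y^2 - 11y + 120 from numerator and denominator to get the reduced form.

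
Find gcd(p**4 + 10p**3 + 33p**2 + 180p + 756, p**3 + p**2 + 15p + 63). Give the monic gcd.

Euclidean algorithm in ℚ[p]:
  p**4 + 10p**3 + 33p**2 + 180p + 756 = (p + 9)(p**3 + p**2 + 15p + 63) + (9p**2 − 18p + 189)
  p**3 + p**2 + 15p + 63 = ((1/9)p + 1/3)(9p**2 − 18p + 189) + (0)
Last nonzero remainder: 9p**2 − 18p + 189. Dividing through by 9 gives the monic gcd p**2 − 2p + 21.

p**2 − 2p + 21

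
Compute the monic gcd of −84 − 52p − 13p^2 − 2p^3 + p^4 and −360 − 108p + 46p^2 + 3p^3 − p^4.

−12 − 4p + p^2

By polynomial division,
  p^4 − 2p^3 − 13p^2 − 52p − 84 = (−1)(−p^4 + 3p^3 + 46p^2 − 108p − 360) + (p^3 + 33p^2 − 160p − 444)
  −p^4 + 3p^3 + 46p^2 − 108p − 360 = (−p + 36)(p^3 + 33p^2 − 160p − 444) + (−1302p^2 + 5208p + 15624)
  p^3 + 33p^2 − 160p − 444 = (−(1/1302)p − 37/1302)(−1302p^2 + 5208p + 15624) + (0)
Last nonzero remainder: −1302p^2 + 5208p + 15624. Dividing through by −1302 gives the monic gcd p^2 − 4p − 12.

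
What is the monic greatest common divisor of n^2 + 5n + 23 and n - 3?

By polynomial division,
  n^2 + 5n + 23 = (n + 8)(n - 3) + (47)
  n - 3 = ((1/47)n - 3/47)(47) + (0)
The last nonzero remainder is the constant 47, so the polynomials are coprime and gcd = 1.

1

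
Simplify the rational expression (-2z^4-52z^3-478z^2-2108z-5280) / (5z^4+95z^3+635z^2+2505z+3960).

Repeated division with remainder:
  -2z^4-52z^3-478z^2-2108z-5280 = (-2/5)(5z^4+95z^3+635z^2+2505z+3960) + (-14z^3-224z^2-1106z-3696)
  5z^4+95z^3+635z^2+2505z+3960 = (-(5/14)z-15/14)(-14z^3-224z^2-1106z-3696) + (0)
Last nonzero remainder: -14z^3-224z^2-1106z-3696. Dividing through by -14 gives the monic gcd z^3+16z^2+79z+264.
Cancel z^3+16z^2+79z+264 from numerator and denominator to get the reduced form.

(-2z-20)/(5z+15)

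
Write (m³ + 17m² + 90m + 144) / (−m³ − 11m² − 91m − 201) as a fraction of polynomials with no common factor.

(−m² − 14m − 48)/(m² + 8m + 67)

Repeated division with remainder:
  m³ + 17m² + 90m + 144 = (−1)(−m³ − 11m² − 91m − 201) + (6m² − m − 57)
  −m³ − 11m² − 91m − 201 = (−(1/6)m − 67/36)(6m² − m − 57) + (−(3685/36)m − 3685/12)
  6m² − m − 57 = (−(216/3685)m + 684/3685)(−(3685/36)m − 3685/12) + (0)
Last nonzero remainder: −(3685/36)m − 3685/12. Dividing through by −3685/36 gives the monic gcd m + 3.
Cancel m + 3 from numerator and denominator to get the reduced form.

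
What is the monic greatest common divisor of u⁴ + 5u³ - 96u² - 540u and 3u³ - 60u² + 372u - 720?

By polynomial division,
  u⁴ + 5u³ - 96u² - 540u = ((1/3)u + 25/3)(3u³ - 60u² + 372u - 720) + (280u² - 3400u + 6000)
  3u³ - 60u² + 372u - 720 = ((3/280)u - 33/392)(280u² - 3400u + 6000) + ((1053/49)u - 10530/49)
  280u² - 3400u + 6000 = ((13720/1053)u - 9800/351)((1053/49)u - 10530/49) + (0)
Last nonzero remainder: (1053/49)u - 10530/49. Dividing through by 1053/49 gives the monic gcd u - 10.

u - 10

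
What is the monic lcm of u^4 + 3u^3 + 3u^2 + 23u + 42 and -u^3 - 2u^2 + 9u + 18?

u^5 - 6u^3 + 14u^2 - 27u - 126

Apply the Euclidean algorithm:
  u^4 + 3u^3 + 3u^2 + 23u + 42 = (-u - 1)(-u^3 - 2u^2 + 9u + 18) + (10u^2 + 50u + 60)
  -u^3 - 2u^2 + 9u + 18 = (-(1/10)u + 3/10)(10u^2 + 50u + 60) + (0)
Last nonzero remainder: 10u^2 + 50u + 60. Dividing through by 10 gives the monic gcd u^2 + 5u + 6.
Then lcm(f, g) = f·g / gcd(f, g); expanding and making the result monic gives the answer.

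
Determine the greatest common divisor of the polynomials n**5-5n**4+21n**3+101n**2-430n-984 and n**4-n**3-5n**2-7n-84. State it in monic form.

n**2-n-12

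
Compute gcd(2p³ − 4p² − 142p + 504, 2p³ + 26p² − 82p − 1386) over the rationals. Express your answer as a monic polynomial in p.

Repeated division with remainder:
  2p³ − 4p² − 142p + 504 = (2p³ + 26p² − 82p − 1386) + (−30p² − 60p + 1890)
  2p³ + 26p² − 82p − 1386 = (−(1/15)p − 11/15)(−30p² − 60p + 1890) + (0)
Last nonzero remainder: −30p² − 60p + 1890. Dividing through by −30 gives the monic gcd p² + 2p − 63.

p² + 2p − 63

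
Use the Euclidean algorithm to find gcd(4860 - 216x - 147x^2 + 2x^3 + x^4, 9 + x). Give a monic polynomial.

9 + x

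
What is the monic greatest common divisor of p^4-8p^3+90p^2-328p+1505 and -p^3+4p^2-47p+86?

Euclidean algorithm in ℚ[p]:
  p^4-8p^3+90p^2-328p+1505 = (-p+4)(-p^3+4p^2-47p+86) + (27p^2-54p+1161)
  -p^3+4p^2-47p+86 = (-(1/27)p+2/27)(27p^2-54p+1161) + (0)
Last nonzero remainder: 27p^2-54p+1161. Dividing through by 27 gives the monic gcd p^2-2p+43.

p^2-2p+43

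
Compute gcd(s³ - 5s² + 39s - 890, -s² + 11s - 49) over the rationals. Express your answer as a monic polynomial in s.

Euclidean algorithm in ℚ[s]:
  s³ - 5s² + 39s - 890 = (-s - 6)(-s² + 11s - 49) + (56s - 1184)
  -s² + 11s - 49 = (-(1/56)s - 71/392)(56s - 1184) + (-12909/49)
  56s - 1184 = (-(2744/12909)s + 58016/12909)(-12909/49) + (0)
The last nonzero remainder is the constant -12909/49, so the polynomials are coprime and gcd = 1.

1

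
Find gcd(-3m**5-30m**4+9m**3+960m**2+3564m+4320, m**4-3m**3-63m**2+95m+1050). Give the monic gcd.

Repeated division with remainder:
  -3m**5-30m**4+9m**3+960m**2+3564m+4320 = (-3m-39)(m**4-3m**3-63m**2+95m+1050) + (-297m**3-1212m**2+10419m+45270)
  m**4-3m**3-63m**2+95m+1050 = (-(1/297)m+701/29403)(-297m**3-1212m**2+10419m+45270) + ((9568/9801)m**2-(9568/9801)m-95680/3267)
  -297m**3-1212m**2+10419m+45270 = (-(2910897/9568)m-14789709/9568)((9568/9801)m**2-(9568/9801)m-95680/3267) + (0)
Last nonzero remainder: (9568/9801)m**2-(9568/9801)m-95680/3267. Dividing through by 9568/9801 gives the monic gcd m**2-m-30.

m**2-m-30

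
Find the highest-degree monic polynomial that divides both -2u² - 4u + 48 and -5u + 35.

1

Repeated division with remainder:
  -2u² - 4u + 48 = ((2/5)u + 18/5)(-5u + 35) + (-78)
  -5u + 35 = ((5/78)u - 35/78)(-78) + (0)
The last nonzero remainder is the constant -78, so the polynomials are coprime and gcd = 1.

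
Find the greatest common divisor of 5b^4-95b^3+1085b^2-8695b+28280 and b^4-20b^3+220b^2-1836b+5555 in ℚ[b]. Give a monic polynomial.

b^2-4b+101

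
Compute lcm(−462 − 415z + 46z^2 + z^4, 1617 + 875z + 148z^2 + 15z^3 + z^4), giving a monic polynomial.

Repeated division with remainder:
  z^4 + 46z^2 − 415z − 462 = (z^4 + 15z^3 + 148z^2 + 875z + 1617) + (−15z^3 − 102z^2 − 1290z − 2079)
  z^4 + 15z^3 + 148z^2 + 875z + 1617 = (−(1/15)z − 41/75)(−15z^3 − 102z^2 − 1290z − 2079) + ((156/25)z^2 + (156/5)z + 12012/25)
  −15z^3 − 102z^2 − 1290z − 2079 = (−(125/52)z − 225/52)((156/25)z^2 + (156/5)z + 12012/25) + (0)
Last nonzero remainder: (156/25)z^2 + (156/5)z + 12012/25. Dividing through by 156/25 gives the monic gcd z^2 + 5z + 77.
Then lcm(f, g) = f·g / gcd(f, g); expanding and making the result monic gives the answer.

−9702 − 13335z − 3646z^2 + 45z^3 + 67z^4 + 10z^5 + z^6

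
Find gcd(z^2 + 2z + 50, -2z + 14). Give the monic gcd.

Euclidean algorithm in ℚ[z]:
  z^2 + 2z + 50 = (-(1/2)z - 9/2)(-2z + 14) + (113)
  -2z + 14 = (-(2/113)z + 14/113)(113) + (0)
The last nonzero remainder is the constant 113, so the polynomials are coprime and gcd = 1.

1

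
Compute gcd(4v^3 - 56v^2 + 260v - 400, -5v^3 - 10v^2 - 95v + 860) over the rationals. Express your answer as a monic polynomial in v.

v - 4

Repeated division with remainder:
  4v^3 - 56v^2 + 260v - 400 = (-4/5)(-5v^3 - 10v^2 - 95v + 860) + (-64v^2 + 184v + 288)
  -5v^3 - 10v^2 - 95v + 860 = ((5/64)v + 195/512)(-64v^2 + 184v + 288) + (-(12005/64)v + 12005/16)
  -64v^2 + 184v + 288 = ((4096/12005)v + 4608/12005)(-(12005/64)v + 12005/16) + (0)
Last nonzero remainder: -(12005/64)v + 12005/16. Dividing through by -12005/64 gives the monic gcd v - 4.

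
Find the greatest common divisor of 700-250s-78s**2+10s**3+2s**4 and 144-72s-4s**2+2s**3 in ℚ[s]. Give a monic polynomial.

-2+s

Euclidean algorithm in ℚ[s]:
  2s**4+10s**3-78s**2-250s+700 = (s+7)(2s**3-4s**2-72s+144) + (22s**2+110s-308)
  2s**3-4s**2-72s+144 = ((1/11)s-7/11)(22s**2+110s-308) + (26s-52)
  22s**2+110s-308 = ((11/13)s+77/13)(26s-52) + (0)
Last nonzero remainder: 26s-52. Dividing through by 26 gives the monic gcd s-2.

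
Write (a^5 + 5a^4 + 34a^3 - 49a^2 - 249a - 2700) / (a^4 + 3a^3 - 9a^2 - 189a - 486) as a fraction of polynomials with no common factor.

(a^3 - a^2 + 13a - 100)/(a^2 - 3a - 18)

Repeated division with remainder:
  a^5 + 5a^4 + 34a^3 - 49a^2 - 249a - 2700 = (a + 2)(a^4 + 3a^3 - 9a^2 - 189a - 486) + (37a^3 + 158a^2 + 615a - 1728)
  a^4 + 3a^3 - 9a^2 - 189a - 486 = ((1/37)a - 47/1369)(37a^3 + 158a^2 + 615a - 1728) + (-(27650/1369)a^2 - (165900/1369)a - 746550/1369)
  37a^3 + 158a^2 + 615a - 1728 = (-(50653/27650)a + 43808/13825)(-(27650/1369)a^2 - (165900/1369)a - 746550/1369) + (0)
Last nonzero remainder: -(27650/1369)a^2 - (165900/1369)a - 746550/1369. Dividing through by -27650/1369 gives the monic gcd a^2 + 6a + 27.
Cancel a^2 + 6a + 27 from numerator and denominator to get the reduced form.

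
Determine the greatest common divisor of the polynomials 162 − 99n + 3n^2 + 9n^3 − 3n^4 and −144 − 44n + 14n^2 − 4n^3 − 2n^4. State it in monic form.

9 − 4n + n^2

Euclidean algorithm in ℚ[n]:
  −3n^4 + 9n^3 + 3n^2 − 99n + 162 = (3/2)(−2n^4 − 4n^3 + 14n^2 − 44n − 144) + (15n^3 − 18n^2 − 33n + 378)
  −2n^4 − 4n^3 + 14n^2 − 44n − 144 = (−(2/15)n − 32/75)(15n^3 − 18n^2 − 33n + 378) + ((48/25)n^2 − (192/25)n + 432/25)
  15n^3 − 18n^2 − 33n + 378 = ((125/16)n + 175/8)((48/25)n^2 − (192/25)n + 432/25) + (0)
Last nonzero remainder: (48/25)n^2 − (192/25)n + 432/25. Dividing through by 48/25 gives the monic gcd n^2 − 4n + 9.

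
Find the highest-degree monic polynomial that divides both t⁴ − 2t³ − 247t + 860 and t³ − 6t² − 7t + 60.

t² − 9t + 20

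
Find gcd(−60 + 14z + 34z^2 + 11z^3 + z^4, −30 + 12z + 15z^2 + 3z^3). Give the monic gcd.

−10 + 4z + 5z^2 + z^3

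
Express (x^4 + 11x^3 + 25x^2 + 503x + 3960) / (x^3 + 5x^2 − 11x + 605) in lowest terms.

(x^2 + 17x + 72)/(x + 11)

Euclidean algorithm in ℚ[x]:
  x^4 + 11x^3 + 25x^2 + 503x + 3960 = (x + 6)(x^3 + 5x^2 − 11x + 605) + (6x^2 − 36x + 330)
  x^3 + 5x^2 − 11x + 605 = ((1/6)x + 11/6)(6x^2 − 36x + 330) + (0)
Last nonzero remainder: 6x^2 − 36x + 330. Dividing through by 6 gives the monic gcd x^2 − 6x + 55.
Cancel x^2 − 6x + 55 from numerator and denominator to get the reduced form.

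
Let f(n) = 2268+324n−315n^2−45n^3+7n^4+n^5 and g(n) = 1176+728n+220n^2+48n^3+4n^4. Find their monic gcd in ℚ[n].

21+10n+n^2

Euclidean algorithm in ℚ[n]:
  n^5+7n^4−45n^3−315n^2+324n+2268 = ((1/4)n−5/4)(4n^4+48n^3+220n^2+728n+1176) + (−40n^3−222n^2+940n+3738)
  4n^4+48n^3+220n^2+728n+1176 = (−(1/10)n−129/200)(−40n^3−222n^2+940n+3738) + ((17081/100)n^2+(17081/10)n+358701/100)
  −40n^3−222n^2+940n+3738 = (−(4000/17081)n+17800/17081)((17081/100)n^2+(17081/10)n+358701/100) + (0)
Last nonzero remainder: (17081/100)n^2+(17081/10)n+358701/100. Dividing through by 17081/100 gives the monic gcd n^2+10n+21.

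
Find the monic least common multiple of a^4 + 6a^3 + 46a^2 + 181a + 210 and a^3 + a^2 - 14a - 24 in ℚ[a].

a^5 + 2a^4 + 22a^3 - 3a^2 - 514a - 840

By polynomial division,
  a^4 + 6a^3 + 46a^2 + 181a + 210 = (a + 5)(a^3 + a^2 - 14a - 24) + (55a^2 + 275a + 330)
  a^3 + a^2 - 14a - 24 = ((1/55)a - 4/55)(55a^2 + 275a + 330) + (0)
Last nonzero remainder: 55a^2 + 275a + 330. Dividing through by 55 gives the monic gcd a^2 + 5a + 6.
Then lcm(f, g) = f·g / gcd(f, g); expanding and making the result monic gives the answer.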